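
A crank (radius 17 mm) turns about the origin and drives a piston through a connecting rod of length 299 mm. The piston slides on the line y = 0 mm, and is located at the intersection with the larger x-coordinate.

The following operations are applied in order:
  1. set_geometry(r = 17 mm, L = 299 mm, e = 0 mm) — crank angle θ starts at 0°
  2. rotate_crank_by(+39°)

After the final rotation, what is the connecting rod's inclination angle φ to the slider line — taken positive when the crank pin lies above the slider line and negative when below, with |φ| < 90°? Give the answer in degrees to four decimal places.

set_geometry: r = 17 mm, L = 299 mm, e = 0 mm; θ ← 0°
rotate_crank_by(+39°): θ ← 0° +39° = 39°
crank pin P = (r cos θ, r sin θ) = (13.211481, 10.698447)
h = r sin θ − e = 10.698447 − 0 = 10.698447
sin φ = h / L = 10.698447 / 299 = 0.03578076
φ = arcsin(0.03578076) = 2.050524°

2.0505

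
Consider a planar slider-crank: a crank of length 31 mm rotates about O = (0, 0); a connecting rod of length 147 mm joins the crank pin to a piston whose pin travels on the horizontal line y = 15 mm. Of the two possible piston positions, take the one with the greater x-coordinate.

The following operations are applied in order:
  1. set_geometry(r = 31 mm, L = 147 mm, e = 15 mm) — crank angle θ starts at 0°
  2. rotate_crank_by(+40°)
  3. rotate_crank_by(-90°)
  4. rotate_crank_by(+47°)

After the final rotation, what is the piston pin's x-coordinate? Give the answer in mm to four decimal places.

set_geometry: r = 31 mm, L = 147 mm, e = 15 mm; θ ← 0°
rotate_crank_by(+40°): θ ← 0° +40° = 40°
rotate_crank_by(-90°): θ ← 40° -90° = -50°
rotate_crank_by(+47°): θ ← -50° +47° = -3°
crank pin P = (r cos θ, r sin θ) = (30.957516, -1.622415)
h = r sin θ − e = -1.622415 − 15 = -16.622415
x = r cos θ + √(L² − h²) = 30.957516 + √(21609.0 − 276.3047) = 30.957516 + 146.057165 = 177.014680

177.0147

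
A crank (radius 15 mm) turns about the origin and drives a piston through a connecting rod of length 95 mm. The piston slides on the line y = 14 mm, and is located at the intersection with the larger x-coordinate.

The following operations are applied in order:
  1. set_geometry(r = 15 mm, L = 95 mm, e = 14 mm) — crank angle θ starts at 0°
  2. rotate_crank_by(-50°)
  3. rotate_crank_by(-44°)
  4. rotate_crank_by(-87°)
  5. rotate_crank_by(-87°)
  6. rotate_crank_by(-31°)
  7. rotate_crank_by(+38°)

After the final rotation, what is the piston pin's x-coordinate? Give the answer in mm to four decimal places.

92.6500

set_geometry: r = 15 mm, L = 95 mm, e = 14 mm; θ ← 0°
rotate_crank_by(-50°): θ ← 0° -50° = -50°
rotate_crank_by(-44°): θ ← -50° -44° = -94°
rotate_crank_by(-87°): θ ← -94° -87° = -181°
rotate_crank_by(-87°): θ ← -181° -87° = -268°
rotate_crank_by(-31°): θ ← -268° -31° = -299°
rotate_crank_by(+38°): θ ← -299° +38° = -261°
crank pin P = (r cos θ, r sin θ) = (-2.346517, 14.815325)
h = r sin θ − e = 14.815325 − 14 = 0.815325
x = r cos θ + √(L² − h²) = -2.346517 + √(9025.0 − 0.6648) = -2.346517 + 94.996501 = 92.649984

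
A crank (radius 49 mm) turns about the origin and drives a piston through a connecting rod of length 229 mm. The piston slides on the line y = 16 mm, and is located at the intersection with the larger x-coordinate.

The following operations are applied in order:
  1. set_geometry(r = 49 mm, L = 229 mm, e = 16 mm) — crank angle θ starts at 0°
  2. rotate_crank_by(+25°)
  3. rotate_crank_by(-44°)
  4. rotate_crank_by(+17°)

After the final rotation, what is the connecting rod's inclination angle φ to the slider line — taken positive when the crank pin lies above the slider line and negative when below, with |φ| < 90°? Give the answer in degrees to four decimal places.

set_geometry: r = 49 mm, L = 229 mm, e = 16 mm; θ ← 0°
rotate_crank_by(+25°): θ ← 0° +25° = 25°
rotate_crank_by(-44°): θ ← 25° -44° = -19°
rotate_crank_by(+17°): θ ← -19° +17° = -2°
crank pin P = (r cos θ, r sin θ) = (48.970151, -1.710075)
h = r sin θ − e = -1.710075 − 16 = -17.710075
sin φ = h / L = -17.710075 / 229 = -0.07733657
φ = arcsin(-0.07733657) = -4.435488°

-4.4355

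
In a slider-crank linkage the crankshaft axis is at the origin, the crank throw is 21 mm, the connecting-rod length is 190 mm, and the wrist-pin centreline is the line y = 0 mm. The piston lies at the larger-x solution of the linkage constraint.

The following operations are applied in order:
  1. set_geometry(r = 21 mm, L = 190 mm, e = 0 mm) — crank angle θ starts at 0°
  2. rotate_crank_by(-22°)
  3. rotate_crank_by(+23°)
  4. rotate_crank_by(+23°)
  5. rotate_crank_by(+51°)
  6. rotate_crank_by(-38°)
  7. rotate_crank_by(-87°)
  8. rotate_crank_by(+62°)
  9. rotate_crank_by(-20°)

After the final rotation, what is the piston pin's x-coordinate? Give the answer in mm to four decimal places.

set_geometry: r = 21 mm, L = 190 mm, e = 0 mm; θ ← 0°
rotate_crank_by(-22°): θ ← 0° -22° = -22°
rotate_crank_by(+23°): θ ← -22° +23° = 1°
rotate_crank_by(+23°): θ ← 1° +23° = 24°
rotate_crank_by(+51°): θ ← 24° +51° = 75°
rotate_crank_by(-38°): θ ← 75° -38° = 37°
rotate_crank_by(-87°): θ ← 37° -87° = -50°
rotate_crank_by(+62°): θ ← -50° +62° = 12°
rotate_crank_by(-20°): θ ← 12° -20° = -8°
crank pin P = (r cos θ, r sin θ) = (20.795629, -2.922635)
h = r sin θ − e = -2.922635 − 0 = -2.922635
x = r cos θ + √(L² − h²) = 20.795629 + √(36100.0 − 8.5418) = 20.795629 + 189.977520 = 210.773150

210.7731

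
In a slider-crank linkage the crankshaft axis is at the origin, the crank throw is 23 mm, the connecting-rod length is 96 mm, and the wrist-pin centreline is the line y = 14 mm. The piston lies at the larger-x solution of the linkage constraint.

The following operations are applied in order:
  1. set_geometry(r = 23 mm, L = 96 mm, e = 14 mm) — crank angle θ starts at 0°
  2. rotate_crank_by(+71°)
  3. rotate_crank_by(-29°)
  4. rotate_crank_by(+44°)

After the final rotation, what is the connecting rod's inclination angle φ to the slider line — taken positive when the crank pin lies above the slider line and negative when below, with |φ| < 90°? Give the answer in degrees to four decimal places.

set_geometry: r = 23 mm, L = 96 mm, e = 14 mm; θ ← 0°
rotate_crank_by(+71°): θ ← 0° +71° = 71°
rotate_crank_by(-29°): θ ← 71° -29° = 42°
rotate_crank_by(+44°): θ ← 42° +44° = 86°
crank pin P = (r cos θ, r sin θ) = (1.604399, 22.943973)
h = r sin θ − e = 22.943973 − 14 = 8.943973
sin φ = h / L = 8.943973 / 96 = 0.09316639
φ = arcsin(0.09316639) = 5.345793°

5.3458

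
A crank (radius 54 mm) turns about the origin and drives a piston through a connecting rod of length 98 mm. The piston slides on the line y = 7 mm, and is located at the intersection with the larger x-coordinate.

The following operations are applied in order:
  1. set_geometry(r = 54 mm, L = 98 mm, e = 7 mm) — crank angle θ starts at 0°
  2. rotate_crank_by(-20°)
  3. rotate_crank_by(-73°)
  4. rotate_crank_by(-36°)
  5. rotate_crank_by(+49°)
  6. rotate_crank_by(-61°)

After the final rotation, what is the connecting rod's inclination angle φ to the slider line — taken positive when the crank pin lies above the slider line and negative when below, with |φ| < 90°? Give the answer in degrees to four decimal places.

set_geometry: r = 54 mm, L = 98 mm, e = 7 mm; θ ← 0°
rotate_crank_by(-20°): θ ← 0° -20° = -20°
rotate_crank_by(-73°): θ ← -20° -73° = -93°
rotate_crank_by(-36°): θ ← -93° -36° = -129°
rotate_crank_by(+49°): θ ← -129° +49° = -80°
rotate_crank_by(-61°): θ ← -80° -61° = -141°
crank pin P = (r cos θ, r sin θ) = (-41.965882, -33.983301)
h = r sin θ − e = -33.983301 − 7 = -40.983301
sin φ = h / L = -40.983301 / 98 = -0.41819695
φ = arcsin(-0.41819695) = -24.720806°

-24.7208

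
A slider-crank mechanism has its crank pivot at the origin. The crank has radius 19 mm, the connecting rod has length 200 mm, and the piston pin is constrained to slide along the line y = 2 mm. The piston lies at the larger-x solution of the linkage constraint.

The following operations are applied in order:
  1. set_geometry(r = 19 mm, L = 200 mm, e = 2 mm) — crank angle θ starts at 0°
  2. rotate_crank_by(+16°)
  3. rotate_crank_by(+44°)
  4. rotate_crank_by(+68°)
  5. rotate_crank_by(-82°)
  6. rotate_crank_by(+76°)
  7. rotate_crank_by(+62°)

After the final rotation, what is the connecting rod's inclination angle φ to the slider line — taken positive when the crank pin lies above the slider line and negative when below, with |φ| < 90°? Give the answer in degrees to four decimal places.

set_geometry: r = 19 mm, L = 200 mm, e = 2 mm; θ ← 0°
rotate_crank_by(+16°): θ ← 0° +16° = 16°
rotate_crank_by(+44°): θ ← 16° +44° = 60°
rotate_crank_by(+68°): θ ← 60° +68° = 128°
rotate_crank_by(-82°): θ ← 128° -82° = 46°
rotate_crank_by(+76°): θ ← 46° +76° = 122°
rotate_crank_by(+62°): θ ← 122° +62° = 184°
crank pin P = (r cos θ, r sin θ) = (-18.953717, -1.325373)
h = r sin θ − e = -1.325373 − 2 = -3.325373
sin φ = h / L = -3.325373 / 200 = -0.01662687
φ = arcsin(-0.01662687) = -0.952693°

-0.9527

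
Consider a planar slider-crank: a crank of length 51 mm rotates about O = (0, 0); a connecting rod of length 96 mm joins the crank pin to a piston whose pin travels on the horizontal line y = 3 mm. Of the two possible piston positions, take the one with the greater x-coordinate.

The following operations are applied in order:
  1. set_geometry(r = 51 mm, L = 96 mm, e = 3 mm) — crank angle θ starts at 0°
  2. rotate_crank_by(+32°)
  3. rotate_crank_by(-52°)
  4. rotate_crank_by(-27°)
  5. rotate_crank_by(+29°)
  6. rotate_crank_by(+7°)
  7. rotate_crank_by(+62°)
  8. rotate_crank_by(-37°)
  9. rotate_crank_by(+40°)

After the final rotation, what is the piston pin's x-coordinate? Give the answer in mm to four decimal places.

118.0235

set_geometry: r = 51 mm, L = 96 mm, e = 3 mm; θ ← 0°
rotate_crank_by(+32°): θ ← 0° +32° = 32°
rotate_crank_by(-52°): θ ← 32° -52° = -20°
rotate_crank_by(-27°): θ ← -20° -27° = -47°
rotate_crank_by(+29°): θ ← -47° +29° = -18°
rotate_crank_by(+7°): θ ← -18° +7° = -11°
rotate_crank_by(+62°): θ ← -11° +62° = 51°
rotate_crank_by(-37°): θ ← 51° -37° = 14°
rotate_crank_by(+40°): θ ← 14° +40° = 54°
crank pin P = (r cos θ, r sin θ) = (29.977048, 41.259867)
h = r sin θ − e = 41.259867 − 3 = 38.259867
x = r cos θ + √(L² − h²) = 29.977048 + √(9216.0 − 1463.8174) = 29.977048 + 88.046480 = 118.023528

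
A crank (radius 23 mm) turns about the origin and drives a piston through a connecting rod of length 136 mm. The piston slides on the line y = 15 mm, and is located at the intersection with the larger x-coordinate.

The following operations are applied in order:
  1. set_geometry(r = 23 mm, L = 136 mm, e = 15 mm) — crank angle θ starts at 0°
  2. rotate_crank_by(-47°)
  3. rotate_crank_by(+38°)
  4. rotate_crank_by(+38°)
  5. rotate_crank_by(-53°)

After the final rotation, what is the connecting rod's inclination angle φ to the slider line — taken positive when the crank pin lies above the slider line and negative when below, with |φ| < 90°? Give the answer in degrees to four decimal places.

set_geometry: r = 23 mm, L = 136 mm, e = 15 mm; θ ← 0°
rotate_crank_by(-47°): θ ← 0° -47° = -47°
rotate_crank_by(+38°): θ ← -47° +38° = -9°
rotate_crank_by(+38°): θ ← -9° +38° = 29°
rotate_crank_by(-53°): θ ← 29° -53° = -24°
crank pin P = (r cos θ, r sin θ) = (21.011546, -9.354943)
h = r sin θ − e = -9.354943 − 15 = -24.354943
sin φ = h / L = -24.354943 / 136 = -0.17908046
φ = arcsin(-0.17908046) = -10.316204°

-10.3162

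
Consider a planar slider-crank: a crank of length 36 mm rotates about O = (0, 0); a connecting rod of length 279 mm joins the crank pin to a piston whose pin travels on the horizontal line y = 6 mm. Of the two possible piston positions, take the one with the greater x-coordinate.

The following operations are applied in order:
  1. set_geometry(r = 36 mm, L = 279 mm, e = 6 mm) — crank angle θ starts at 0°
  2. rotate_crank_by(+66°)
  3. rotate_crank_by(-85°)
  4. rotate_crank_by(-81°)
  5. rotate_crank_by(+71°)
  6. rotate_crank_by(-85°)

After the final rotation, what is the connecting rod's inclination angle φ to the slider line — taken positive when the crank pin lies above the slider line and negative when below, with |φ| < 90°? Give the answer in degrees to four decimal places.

-8.0121

set_geometry: r = 36 mm, L = 279 mm, e = 6 mm; θ ← 0°
rotate_crank_by(+66°): θ ← 0° +66° = 66°
rotate_crank_by(-85°): θ ← 66° -85° = -19°
rotate_crank_by(-81°): θ ← -19° -81° = -100°
rotate_crank_by(+71°): θ ← -100° +71° = -29°
rotate_crank_by(-85°): θ ← -29° -85° = -114°
crank pin P = (r cos θ, r sin θ) = (-14.642519, -32.887636)
h = r sin θ − e = -32.887636 − 6 = -38.887636
sin φ = h / L = -38.887636 / 279 = -0.13938221
φ = arcsin(-0.13938221) = -8.012099°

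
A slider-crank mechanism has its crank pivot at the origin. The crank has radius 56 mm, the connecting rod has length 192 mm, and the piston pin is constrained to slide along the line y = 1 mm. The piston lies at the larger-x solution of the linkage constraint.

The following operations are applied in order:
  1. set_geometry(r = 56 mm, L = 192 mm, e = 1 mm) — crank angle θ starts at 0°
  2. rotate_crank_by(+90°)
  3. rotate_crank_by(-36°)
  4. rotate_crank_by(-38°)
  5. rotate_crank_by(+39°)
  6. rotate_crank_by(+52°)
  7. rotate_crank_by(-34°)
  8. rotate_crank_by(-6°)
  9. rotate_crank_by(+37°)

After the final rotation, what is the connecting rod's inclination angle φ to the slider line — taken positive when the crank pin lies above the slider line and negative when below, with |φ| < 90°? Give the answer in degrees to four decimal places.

16.1286

set_geometry: r = 56 mm, L = 192 mm, e = 1 mm; θ ← 0°
rotate_crank_by(+90°): θ ← 0° +90° = 90°
rotate_crank_by(-36°): θ ← 90° -36° = 54°
rotate_crank_by(-38°): θ ← 54° -38° = 16°
rotate_crank_by(+39°): θ ← 16° +39° = 55°
rotate_crank_by(+52°): θ ← 55° +52° = 107°
rotate_crank_by(-34°): θ ← 107° -34° = 73°
rotate_crank_by(-6°): θ ← 73° -6° = 67°
rotate_crank_by(+37°): θ ← 67° +37° = 104°
crank pin P = (r cos θ, r sin θ) = (-13.547626, 54.336561)
h = r sin θ − e = 54.336561 − 1 = 53.336561
sin φ = h / L = 53.336561 / 192 = 0.27779459
φ = arcsin(0.27779459) = 16.128623°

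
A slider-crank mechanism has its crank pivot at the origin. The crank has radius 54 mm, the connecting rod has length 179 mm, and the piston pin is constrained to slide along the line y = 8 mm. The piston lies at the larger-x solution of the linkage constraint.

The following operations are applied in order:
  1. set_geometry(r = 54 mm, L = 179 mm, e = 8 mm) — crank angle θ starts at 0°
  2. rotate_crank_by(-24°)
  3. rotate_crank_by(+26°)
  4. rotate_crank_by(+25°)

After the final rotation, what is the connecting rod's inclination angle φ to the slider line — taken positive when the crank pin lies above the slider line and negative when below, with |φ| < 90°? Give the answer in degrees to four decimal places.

set_geometry: r = 54 mm, L = 179 mm, e = 8 mm; θ ← 0°
rotate_crank_by(-24°): θ ← 0° -24° = -24°
rotate_crank_by(+26°): θ ← -24° +26° = 2°
rotate_crank_by(+25°): θ ← 2° +25° = 27°
crank pin P = (r cos θ, r sin θ) = (48.114352, 24.515487)
h = r sin θ − e = 24.515487 − 8 = 16.515487
sin φ = h / L = 16.515487 / 179 = 0.09226529
φ = arcsin(0.09226529) = 5.293941°

5.2939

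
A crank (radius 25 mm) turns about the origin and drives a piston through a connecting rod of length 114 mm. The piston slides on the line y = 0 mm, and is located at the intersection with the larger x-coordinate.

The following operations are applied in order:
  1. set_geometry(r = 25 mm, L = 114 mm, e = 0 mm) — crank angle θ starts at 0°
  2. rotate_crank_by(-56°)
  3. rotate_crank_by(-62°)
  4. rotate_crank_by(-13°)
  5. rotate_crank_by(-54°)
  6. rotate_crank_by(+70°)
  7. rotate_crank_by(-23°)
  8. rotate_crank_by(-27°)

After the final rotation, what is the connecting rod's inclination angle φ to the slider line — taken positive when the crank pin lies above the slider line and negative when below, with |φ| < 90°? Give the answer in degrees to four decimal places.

set_geometry: r = 25 mm, L = 114 mm, e = 0 mm; θ ← 0°
rotate_crank_by(-56°): θ ← 0° -56° = -56°
rotate_crank_by(-62°): θ ← -56° -62° = -118°
rotate_crank_by(-13°): θ ← -118° -13° = -131°
rotate_crank_by(-54°): θ ← -131° -54° = -185°
rotate_crank_by(+70°): θ ← -185° +70° = -115°
rotate_crank_by(-23°): θ ← -115° -23° = -138°
rotate_crank_by(-27°): θ ← -138° -27° = -165°
crank pin P = (r cos θ, r sin θ) = (-24.148146, -6.470476)
h = r sin θ − e = -6.470476 − 0 = -6.470476
sin φ = h / L = -6.470476 / 114 = -0.05675856
φ = arcsin(-0.05675856) = -3.253775°

-3.2538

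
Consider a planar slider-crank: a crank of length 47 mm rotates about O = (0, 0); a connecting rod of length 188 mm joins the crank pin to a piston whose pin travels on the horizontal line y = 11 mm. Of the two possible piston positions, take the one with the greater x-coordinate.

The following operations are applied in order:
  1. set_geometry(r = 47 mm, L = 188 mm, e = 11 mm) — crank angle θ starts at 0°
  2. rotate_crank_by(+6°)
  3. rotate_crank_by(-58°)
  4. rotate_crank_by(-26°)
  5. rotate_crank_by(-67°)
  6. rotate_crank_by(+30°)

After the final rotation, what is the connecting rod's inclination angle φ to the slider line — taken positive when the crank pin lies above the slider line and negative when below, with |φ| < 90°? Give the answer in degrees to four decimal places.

-16.5641

set_geometry: r = 47 mm, L = 188 mm, e = 11 mm; θ ← 0°
rotate_crank_by(+6°): θ ← 0° +6° = 6°
rotate_crank_by(-58°): θ ← 6° -58° = -52°
rotate_crank_by(-26°): θ ← -52° -26° = -78°
rotate_crank_by(-67°): θ ← -78° -67° = -145°
rotate_crank_by(+30°): θ ← -145° +30° = -115°
crank pin P = (r cos θ, r sin θ) = (-19.863058, -42.596466)
h = r sin θ − e = -42.596466 − 11 = -53.596466
sin φ = h / L = -53.596466 / 188 = -0.28508759
φ = arcsin(-0.28508759) = -16.564084°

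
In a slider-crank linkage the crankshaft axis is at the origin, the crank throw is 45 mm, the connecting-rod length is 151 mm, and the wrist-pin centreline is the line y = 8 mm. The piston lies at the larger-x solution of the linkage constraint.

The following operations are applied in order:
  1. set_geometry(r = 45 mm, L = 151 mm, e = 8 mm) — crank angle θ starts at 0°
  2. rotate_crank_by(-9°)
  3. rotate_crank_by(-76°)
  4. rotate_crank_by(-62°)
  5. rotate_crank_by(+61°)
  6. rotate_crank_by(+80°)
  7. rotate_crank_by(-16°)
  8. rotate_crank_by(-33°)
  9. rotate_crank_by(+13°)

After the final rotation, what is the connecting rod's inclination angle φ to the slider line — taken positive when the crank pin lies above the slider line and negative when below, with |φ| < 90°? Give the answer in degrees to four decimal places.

set_geometry: r = 45 mm, L = 151 mm, e = 8 mm; θ ← 0°
rotate_crank_by(-9°): θ ← 0° -9° = -9°
rotate_crank_by(-76°): θ ← -9° -76° = -85°
rotate_crank_by(-62°): θ ← -85° -62° = -147°
rotate_crank_by(+61°): θ ← -147° +61° = -86°
rotate_crank_by(+80°): θ ← -86° +80° = -6°
rotate_crank_by(-16°): θ ← -6° -16° = -22°
rotate_crank_by(-33°): θ ← -22° -33° = -55°
rotate_crank_by(+13°): θ ← -55° +13° = -42°
crank pin P = (r cos θ, r sin θ) = (33.441517, -30.110877)
h = r sin θ − e = -30.110877 − 8 = -38.110877
sin φ = h / L = -38.110877 / 151 = -0.25238992
φ = arcsin(-0.25238992) = -14.618980°

-14.6190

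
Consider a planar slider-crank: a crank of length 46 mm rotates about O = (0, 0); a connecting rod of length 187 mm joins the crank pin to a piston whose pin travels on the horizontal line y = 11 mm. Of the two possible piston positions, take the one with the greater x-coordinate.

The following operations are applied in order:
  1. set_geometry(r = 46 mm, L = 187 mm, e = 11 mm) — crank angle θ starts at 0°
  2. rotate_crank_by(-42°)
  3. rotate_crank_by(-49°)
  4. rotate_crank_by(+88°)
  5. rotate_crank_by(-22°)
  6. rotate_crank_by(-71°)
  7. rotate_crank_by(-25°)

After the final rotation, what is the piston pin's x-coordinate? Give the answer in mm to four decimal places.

156.3800

set_geometry: r = 46 mm, L = 187 mm, e = 11 mm; θ ← 0°
rotate_crank_by(-42°): θ ← 0° -42° = -42°
rotate_crank_by(-49°): θ ← -42° -49° = -91°
rotate_crank_by(+88°): θ ← -91° +88° = -3°
rotate_crank_by(-22°): θ ← -3° -22° = -25°
rotate_crank_by(-71°): θ ← -25° -71° = -96°
rotate_crank_by(-25°): θ ← -96° -25° = -121°
crank pin P = (r cos θ, r sin θ) = (-23.691751, -39.429696)
h = r sin θ − e = -39.429696 − 11 = -50.429696
x = r cos θ + √(L² − h²) = -23.691751 + √(34969.0 − 2543.1542) = -23.691751 + 180.071780 = 156.380028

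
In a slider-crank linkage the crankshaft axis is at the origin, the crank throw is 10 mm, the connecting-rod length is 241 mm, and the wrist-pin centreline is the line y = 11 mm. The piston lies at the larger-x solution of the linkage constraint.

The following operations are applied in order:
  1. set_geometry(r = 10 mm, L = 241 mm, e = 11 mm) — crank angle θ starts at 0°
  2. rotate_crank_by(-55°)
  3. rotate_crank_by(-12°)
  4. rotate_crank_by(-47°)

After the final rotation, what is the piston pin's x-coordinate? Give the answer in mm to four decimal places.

236.0900

set_geometry: r = 10 mm, L = 241 mm, e = 11 mm; θ ← 0°
rotate_crank_by(-55°): θ ← 0° -55° = -55°
rotate_crank_by(-12°): θ ← -55° -12° = -67°
rotate_crank_by(-47°): θ ← -67° -47° = -114°
crank pin P = (r cos θ, r sin θ) = (-4.067366, -9.135455)
h = r sin θ − e = -9.135455 − 11 = -20.135455
x = r cos θ + √(L² − h²) = -4.067366 + √(58081.0 − 405.4365) = -4.067366 + 240.157372 = 236.090006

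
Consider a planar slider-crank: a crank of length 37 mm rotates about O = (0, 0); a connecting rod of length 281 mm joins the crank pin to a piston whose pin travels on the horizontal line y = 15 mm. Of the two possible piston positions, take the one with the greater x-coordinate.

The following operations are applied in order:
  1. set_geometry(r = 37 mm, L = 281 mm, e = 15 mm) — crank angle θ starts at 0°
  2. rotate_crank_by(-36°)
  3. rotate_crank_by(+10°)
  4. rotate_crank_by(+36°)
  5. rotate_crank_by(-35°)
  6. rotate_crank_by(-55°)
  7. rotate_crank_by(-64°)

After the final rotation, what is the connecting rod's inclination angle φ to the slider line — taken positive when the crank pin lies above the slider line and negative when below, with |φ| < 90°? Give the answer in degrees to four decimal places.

set_geometry: r = 37 mm, L = 281 mm, e = 15 mm; θ ← 0°
rotate_crank_by(-36°): θ ← 0° -36° = -36°
rotate_crank_by(+10°): θ ← -36° +10° = -26°
rotate_crank_by(+36°): θ ← -26° +36° = 10°
rotate_crank_by(-35°): θ ← 10° -35° = -25°
rotate_crank_by(-55°): θ ← -25° -55° = -80°
rotate_crank_by(-64°): θ ← -80° -64° = -144°
crank pin P = (r cos θ, r sin θ) = (-29.933629, -21.748054)
h = r sin θ − e = -21.748054 − 15 = -36.748054
sin φ = h / L = -36.748054 / 281 = -0.13077599
φ = arcsin(-0.13077599) = -7.514436°

-7.5144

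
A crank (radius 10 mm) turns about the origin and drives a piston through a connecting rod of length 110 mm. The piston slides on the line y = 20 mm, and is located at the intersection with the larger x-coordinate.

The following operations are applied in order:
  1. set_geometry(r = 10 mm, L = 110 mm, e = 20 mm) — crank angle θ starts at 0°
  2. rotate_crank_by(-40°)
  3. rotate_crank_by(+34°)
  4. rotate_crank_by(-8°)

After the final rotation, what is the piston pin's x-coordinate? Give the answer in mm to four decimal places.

set_geometry: r = 10 mm, L = 110 mm, e = 20 mm; θ ← 0°
rotate_crank_by(-40°): θ ← 0° -40° = -40°
rotate_crank_by(+34°): θ ← -40° +34° = -6°
rotate_crank_by(-8°): θ ← -6° -8° = -14°
crank pin P = (r cos θ, r sin θ) = (9.702957, -2.419219)
h = r sin θ − e = -2.419219 − 20 = -22.419219
x = r cos θ + √(L² − h²) = 9.702957 + √(12100.0 − 502.6214) = 9.702957 + 107.691126 = 117.394083

117.3941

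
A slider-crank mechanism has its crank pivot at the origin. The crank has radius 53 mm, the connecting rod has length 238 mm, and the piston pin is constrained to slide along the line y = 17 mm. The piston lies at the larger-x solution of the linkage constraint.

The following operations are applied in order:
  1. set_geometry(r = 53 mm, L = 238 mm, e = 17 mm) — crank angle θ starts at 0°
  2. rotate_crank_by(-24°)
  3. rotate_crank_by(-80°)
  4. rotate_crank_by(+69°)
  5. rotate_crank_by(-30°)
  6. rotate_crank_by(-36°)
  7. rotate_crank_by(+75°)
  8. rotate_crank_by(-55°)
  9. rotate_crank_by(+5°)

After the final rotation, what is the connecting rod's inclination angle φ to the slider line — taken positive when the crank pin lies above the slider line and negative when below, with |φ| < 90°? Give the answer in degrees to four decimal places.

-16.7085

set_geometry: r = 53 mm, L = 238 mm, e = 17 mm; θ ← 0°
rotate_crank_by(-24°): θ ← 0° -24° = -24°
rotate_crank_by(-80°): θ ← -24° -80° = -104°
rotate_crank_by(+69°): θ ← -104° +69° = -35°
rotate_crank_by(-30°): θ ← -35° -30° = -65°
rotate_crank_by(-36°): θ ← -65° -36° = -101°
rotate_crank_by(+75°): θ ← -101° +75° = -26°
rotate_crank_by(-55°): θ ← -26° -55° = -81°
rotate_crank_by(+5°): θ ← -81° +5° = -76°
crank pin P = (r cos θ, r sin θ) = (12.821860, -51.425673)
h = r sin θ − e = -51.425673 − 17 = -68.425673
sin φ = h / L = -68.425673 / 238 = -0.28750283
φ = arcsin(-0.28750283) = -16.708513°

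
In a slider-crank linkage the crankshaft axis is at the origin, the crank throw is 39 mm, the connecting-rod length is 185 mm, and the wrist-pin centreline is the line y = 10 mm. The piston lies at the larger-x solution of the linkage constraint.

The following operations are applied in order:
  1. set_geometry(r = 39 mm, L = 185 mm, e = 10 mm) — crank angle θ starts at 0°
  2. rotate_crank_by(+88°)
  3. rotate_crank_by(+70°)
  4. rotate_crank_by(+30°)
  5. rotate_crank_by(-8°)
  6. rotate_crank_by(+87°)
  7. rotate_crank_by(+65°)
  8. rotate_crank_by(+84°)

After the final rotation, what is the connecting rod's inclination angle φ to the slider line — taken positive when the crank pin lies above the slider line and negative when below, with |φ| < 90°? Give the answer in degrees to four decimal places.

set_geometry: r = 39 mm, L = 185 mm, e = 10 mm; θ ← 0°
rotate_crank_by(+88°): θ ← 0° +88° = 88°
rotate_crank_by(+70°): θ ← 88° +70° = 158°
rotate_crank_by(+30°): θ ← 158° +30° = 188°
rotate_crank_by(-8°): θ ← 188° -8° = 180°
rotate_crank_by(+87°): θ ← 180° +87° = 267°
rotate_crank_by(+65°): θ ← 267° +65° = 332°
rotate_crank_by(+84°): θ ← 332° +84° = 416°
crank pin P = (r cos θ, r sin θ) = (21.808523, 32.332465)
h = r sin θ − e = 32.332465 − 10 = 22.332465
sin φ = h / L = 22.332465 / 185 = 0.12071603
φ = arcsin(0.12071603) = 6.933428°

6.9334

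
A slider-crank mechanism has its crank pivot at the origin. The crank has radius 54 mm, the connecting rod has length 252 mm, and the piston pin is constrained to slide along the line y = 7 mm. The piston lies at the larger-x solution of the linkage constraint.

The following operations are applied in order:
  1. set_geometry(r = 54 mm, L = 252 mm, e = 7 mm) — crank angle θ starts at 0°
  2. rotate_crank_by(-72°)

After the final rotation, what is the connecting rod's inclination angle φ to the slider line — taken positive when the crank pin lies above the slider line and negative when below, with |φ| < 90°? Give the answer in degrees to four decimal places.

set_geometry: r = 54 mm, L = 252 mm, e = 7 mm; θ ← 0°
rotate_crank_by(-72°): θ ← 0° -72° = -72°
crank pin P = (r cos θ, r sin θ) = (16.686918, -51.357052)
h = r sin θ − e = -51.357052 − 7 = -58.357052
sin φ = h / L = -58.357052 / 252 = -0.23157560
φ = arcsin(-0.23157560) = -13.389852°

-13.3899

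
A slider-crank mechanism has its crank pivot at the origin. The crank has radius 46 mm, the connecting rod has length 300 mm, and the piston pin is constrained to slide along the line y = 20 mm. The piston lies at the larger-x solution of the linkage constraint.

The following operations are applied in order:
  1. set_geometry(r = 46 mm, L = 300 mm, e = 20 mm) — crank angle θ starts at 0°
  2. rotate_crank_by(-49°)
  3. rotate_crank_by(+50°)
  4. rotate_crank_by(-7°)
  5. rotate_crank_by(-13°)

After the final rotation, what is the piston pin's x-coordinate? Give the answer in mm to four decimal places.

set_geometry: r = 46 mm, L = 300 mm, e = 20 mm; θ ← 0°
rotate_crank_by(-49°): θ ← 0° -49° = -49°
rotate_crank_by(+50°): θ ← -49° +50° = 1°
rotate_crank_by(-7°): θ ← 1° -7° = -6°
rotate_crank_by(-13°): θ ← -6° -13° = -19°
crank pin P = (r cos θ, r sin θ) = (43.493854, -14.976135)
h = r sin θ − e = -14.976135 − 20 = -34.976135
x = r cos θ + √(L² − h²) = 43.493854 + √(90000.0 − 1223.3300) = 43.493854 + 297.954141 = 341.447995

341.4480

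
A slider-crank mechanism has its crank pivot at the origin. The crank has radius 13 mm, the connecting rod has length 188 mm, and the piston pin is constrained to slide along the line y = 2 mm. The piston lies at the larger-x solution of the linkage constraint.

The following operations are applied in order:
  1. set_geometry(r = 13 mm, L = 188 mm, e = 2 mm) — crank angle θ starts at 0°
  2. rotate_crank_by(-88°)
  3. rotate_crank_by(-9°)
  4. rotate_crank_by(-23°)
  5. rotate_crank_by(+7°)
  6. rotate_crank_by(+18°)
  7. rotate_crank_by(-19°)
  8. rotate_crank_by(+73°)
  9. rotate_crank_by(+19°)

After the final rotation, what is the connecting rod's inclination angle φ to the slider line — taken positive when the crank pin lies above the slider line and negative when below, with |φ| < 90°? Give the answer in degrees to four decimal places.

set_geometry: r = 13 mm, L = 188 mm, e = 2 mm; θ ← 0°
rotate_crank_by(-88°): θ ← 0° -88° = -88°
rotate_crank_by(-9°): θ ← -88° -9° = -97°
rotate_crank_by(-23°): θ ← -97° -23° = -120°
rotate_crank_by(+7°): θ ← -120° +7° = -113°
rotate_crank_by(+18°): θ ← -113° +18° = -95°
rotate_crank_by(-19°): θ ← -95° -19° = -114°
rotate_crank_by(+73°): θ ← -114° +73° = -41°
rotate_crank_by(+19°): θ ← -41° +19° = -22°
crank pin P = (r cos θ, r sin θ) = (12.053390, -4.869886)
h = r sin θ − e = -4.869886 − 2 = -6.869886
sin φ = h / L = -6.869886 / 188 = -0.03654195
φ = arcsin(-0.03654195) = -2.094165°

-2.0942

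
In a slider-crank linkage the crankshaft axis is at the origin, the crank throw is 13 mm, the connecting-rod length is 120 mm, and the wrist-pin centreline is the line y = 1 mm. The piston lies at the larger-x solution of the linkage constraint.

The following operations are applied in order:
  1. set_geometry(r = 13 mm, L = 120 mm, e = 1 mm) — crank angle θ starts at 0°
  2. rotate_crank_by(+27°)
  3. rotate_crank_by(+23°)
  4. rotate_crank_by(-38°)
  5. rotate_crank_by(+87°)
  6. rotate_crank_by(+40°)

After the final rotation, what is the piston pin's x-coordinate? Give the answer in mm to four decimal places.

set_geometry: r = 13 mm, L = 120 mm, e = 1 mm; θ ← 0°
rotate_crank_by(+27°): θ ← 0° +27° = 27°
rotate_crank_by(+23°): θ ← 27° +23° = 50°
rotate_crank_by(-38°): θ ← 50° -38° = 12°
rotate_crank_by(+87°): θ ← 12° +87° = 99°
rotate_crank_by(+40°): θ ← 99° +40° = 139°
crank pin P = (r cos θ, r sin θ) = (-9.811225, 8.528767)
h = r sin θ − e = 8.528767 − 1 = 7.528767
x = r cos θ + √(L² − h²) = -9.811225 + √(14400.0 − 56.6823) = -9.811225 + 119.763591 = 109.952366

109.9524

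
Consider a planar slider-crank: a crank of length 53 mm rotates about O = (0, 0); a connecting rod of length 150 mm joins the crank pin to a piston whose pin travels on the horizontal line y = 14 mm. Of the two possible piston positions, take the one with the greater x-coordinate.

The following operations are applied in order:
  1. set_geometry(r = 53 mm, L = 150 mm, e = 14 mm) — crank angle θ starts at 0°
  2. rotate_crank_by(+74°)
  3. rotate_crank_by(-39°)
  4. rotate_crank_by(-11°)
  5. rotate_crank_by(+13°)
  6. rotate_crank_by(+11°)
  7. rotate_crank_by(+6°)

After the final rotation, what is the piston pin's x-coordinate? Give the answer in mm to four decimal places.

178.3466

set_geometry: r = 53 mm, L = 150 mm, e = 14 mm; θ ← 0°
rotate_crank_by(+74°): θ ← 0° +74° = 74°
rotate_crank_by(-39°): θ ← 74° -39° = 35°
rotate_crank_by(-11°): θ ← 35° -11° = 24°
rotate_crank_by(+13°): θ ← 24° +13° = 37°
rotate_crank_by(+11°): θ ← 37° +11° = 48°
rotate_crank_by(+6°): θ ← 48° +6° = 54°
crank pin P = (r cos θ, r sin θ) = (31.152618, 42.877901)
h = r sin θ − e = 42.877901 − 14 = 28.877901
x = r cos θ + √(L² − h²) = 31.152618 + √(22500.0 − 833.9331) = 31.152618 + 147.193977 = 178.346595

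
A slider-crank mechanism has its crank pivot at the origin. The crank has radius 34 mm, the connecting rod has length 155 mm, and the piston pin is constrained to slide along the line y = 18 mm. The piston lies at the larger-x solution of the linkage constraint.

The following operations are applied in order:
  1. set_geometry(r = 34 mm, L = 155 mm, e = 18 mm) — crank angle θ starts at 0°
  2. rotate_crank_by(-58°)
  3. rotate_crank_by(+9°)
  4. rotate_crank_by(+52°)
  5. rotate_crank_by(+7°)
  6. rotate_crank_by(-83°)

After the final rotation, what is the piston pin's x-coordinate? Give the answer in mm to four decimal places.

set_geometry: r = 34 mm, L = 155 mm, e = 18 mm; θ ← 0°
rotate_crank_by(-58°): θ ← 0° -58° = -58°
rotate_crank_by(+9°): θ ← -58° +9° = -49°
rotate_crank_by(+52°): θ ← -49° +52° = 3°
rotate_crank_by(+7°): θ ← 3° +7° = 10°
rotate_crank_by(-83°): θ ← 10° -83° = -73°
crank pin P = (r cos θ, r sin θ) = (9.940638, -32.514362)
h = r sin θ − e = -32.514362 − 18 = -50.514362
x = r cos θ + √(L² − h²) = 9.940638 + √(24025.0 − 2551.7007) = 9.940638 + 146.537706 = 156.478344

156.4783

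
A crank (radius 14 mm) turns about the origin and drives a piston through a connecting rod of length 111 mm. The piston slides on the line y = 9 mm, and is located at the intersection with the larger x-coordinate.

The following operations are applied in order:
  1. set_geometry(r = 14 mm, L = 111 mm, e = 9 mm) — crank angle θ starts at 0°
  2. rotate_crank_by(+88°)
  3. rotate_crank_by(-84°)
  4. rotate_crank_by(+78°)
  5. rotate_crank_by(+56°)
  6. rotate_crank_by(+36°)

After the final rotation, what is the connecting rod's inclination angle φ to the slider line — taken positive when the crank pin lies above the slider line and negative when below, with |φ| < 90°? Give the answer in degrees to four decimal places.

set_geometry: r = 14 mm, L = 111 mm, e = 9 mm; θ ← 0°
rotate_crank_by(+88°): θ ← 0° +88° = 88°
rotate_crank_by(-84°): θ ← 88° -84° = 4°
rotate_crank_by(+78°): θ ← 4° +78° = 82°
rotate_crank_by(+56°): θ ← 82° +56° = 138°
rotate_crank_by(+36°): θ ← 138° +36° = 174°
crank pin P = (r cos θ, r sin θ) = (-13.923307, 1.463398)
h = r sin θ − e = 1.463398 − 9 = -7.536602
sin φ = h / L = -7.536602 / 111 = -0.06789731
φ = arcsin(-0.06789731) = -3.893225°

-3.8932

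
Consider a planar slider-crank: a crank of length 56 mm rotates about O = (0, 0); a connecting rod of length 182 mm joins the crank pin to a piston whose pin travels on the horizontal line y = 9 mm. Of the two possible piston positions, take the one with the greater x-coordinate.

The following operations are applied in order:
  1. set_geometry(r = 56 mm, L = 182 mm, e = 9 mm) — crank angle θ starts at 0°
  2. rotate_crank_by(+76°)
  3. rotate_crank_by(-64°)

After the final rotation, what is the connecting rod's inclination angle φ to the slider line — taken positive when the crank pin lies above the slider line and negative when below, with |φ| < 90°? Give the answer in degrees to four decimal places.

0.8321

set_geometry: r = 56 mm, L = 182 mm, e = 9 mm; θ ← 0°
rotate_crank_by(+76°): θ ← 0° +76° = 76°
rotate_crank_by(-64°): θ ← 76° -64° = 12°
crank pin P = (r cos θ, r sin θ) = (54.776266, 11.643055)
h = r sin θ − e = 11.643055 − 9 = 2.643055
sin φ = h / L = 2.643055 / 182 = 0.01452228
φ = arcsin(0.01452228) = 0.832095°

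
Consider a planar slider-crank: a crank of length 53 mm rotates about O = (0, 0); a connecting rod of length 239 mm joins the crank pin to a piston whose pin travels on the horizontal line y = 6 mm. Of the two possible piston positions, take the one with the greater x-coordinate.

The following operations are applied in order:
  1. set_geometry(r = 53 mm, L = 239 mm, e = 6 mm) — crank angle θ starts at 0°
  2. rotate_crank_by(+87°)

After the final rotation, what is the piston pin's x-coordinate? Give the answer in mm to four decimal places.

237.1215

set_geometry: r = 53 mm, L = 239 mm, e = 6 mm; θ ← 0°
rotate_crank_by(+87°): θ ← 0° +87° = 87°
crank pin P = (r cos θ, r sin θ) = (2.773806, 52.927365)
h = r sin θ − e = 52.927365 − 6 = 46.927365
x = r cos θ + √(L² − h²) = 2.773806 + √(57121.0 − 2202.1776) = 2.773806 + 234.347653 = 237.121459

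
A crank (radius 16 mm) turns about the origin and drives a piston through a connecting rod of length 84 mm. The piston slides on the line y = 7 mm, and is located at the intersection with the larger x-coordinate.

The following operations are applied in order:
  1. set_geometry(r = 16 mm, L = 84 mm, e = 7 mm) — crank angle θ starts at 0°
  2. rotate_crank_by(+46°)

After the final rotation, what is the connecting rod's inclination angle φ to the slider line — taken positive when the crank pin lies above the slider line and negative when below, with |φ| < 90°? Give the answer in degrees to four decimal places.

3.0773

set_geometry: r = 16 mm, L = 84 mm, e = 7 mm; θ ← 0°
rotate_crank_by(+46°): θ ← 0° +46° = 46°
crank pin P = (r cos θ, r sin θ) = (11.114534, 11.509437)
h = r sin θ − e = 11.509437 − 7 = 4.509437
sin φ = h / L = 4.509437 / 84 = 0.05368377
φ = arcsin(0.05368377) = 3.077333°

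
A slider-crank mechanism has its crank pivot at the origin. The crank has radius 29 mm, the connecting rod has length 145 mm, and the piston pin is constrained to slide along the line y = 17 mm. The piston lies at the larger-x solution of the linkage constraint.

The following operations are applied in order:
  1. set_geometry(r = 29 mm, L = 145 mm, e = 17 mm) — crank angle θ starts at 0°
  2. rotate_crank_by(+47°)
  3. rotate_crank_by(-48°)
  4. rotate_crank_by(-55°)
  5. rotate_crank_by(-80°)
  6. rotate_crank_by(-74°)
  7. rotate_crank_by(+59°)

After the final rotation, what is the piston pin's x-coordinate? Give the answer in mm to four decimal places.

116.2704

set_geometry: r = 29 mm, L = 145 mm, e = 17 mm; θ ← 0°
rotate_crank_by(+47°): θ ← 0° +47° = 47°
rotate_crank_by(-48°): θ ← 47° -48° = -1°
rotate_crank_by(-55°): θ ← -1° -55° = -56°
rotate_crank_by(-80°): θ ← -56° -80° = -136°
rotate_crank_by(-74°): θ ← -136° -74° = -210°
rotate_crank_by(+59°): θ ← -210° +59° = -151°
crank pin P = (r cos θ, r sin θ) = (-25.363972, -14.059479)
h = r sin θ − e = -14.059479 − 17 = -31.059479
x = r cos θ + √(L² − h²) = -25.363972 + √(21025.0 − 964.6912) = -25.363972 + 141.634419 = 116.270448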